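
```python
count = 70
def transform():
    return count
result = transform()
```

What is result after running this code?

Step 1: count = 70 is defined in the global scope.
Step 2: transform() looks up count. No local count exists, so Python checks the global scope via LEGB rule and finds count = 70.
Step 3: result = 70

The answer is 70.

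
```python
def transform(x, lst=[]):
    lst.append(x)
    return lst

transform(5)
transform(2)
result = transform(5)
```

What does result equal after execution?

Step 1: Mutable default argument gotcha! The list [] is created once.
Step 2: Each call appends to the SAME list: [5], [5, 2], [5, 2, 5].
Step 3: result = [5, 2, 5]

The answer is [5, 2, 5].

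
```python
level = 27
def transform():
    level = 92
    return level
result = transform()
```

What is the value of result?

Step 1: Global level = 27.
Step 2: transform() creates local level = 92, shadowing the global.
Step 3: Returns local level = 92. result = 92

The answer is 92.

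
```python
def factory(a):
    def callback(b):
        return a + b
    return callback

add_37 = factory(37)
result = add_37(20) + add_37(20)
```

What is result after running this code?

Step 1: add_37 captures a = 37.
Step 2: add_37(20) = 37 + 20 = 57, called twice.
Step 3: result = 57 + 57 = 114

The answer is 114.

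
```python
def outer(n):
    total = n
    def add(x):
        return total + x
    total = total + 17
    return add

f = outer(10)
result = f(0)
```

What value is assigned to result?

Step 1: outer(10) sets total = 10, then total = 10 + 17 = 27.
Step 2: Closures capture by reference, so add sees total = 27.
Step 3: f(0) returns 27 + 0 = 27

The answer is 27.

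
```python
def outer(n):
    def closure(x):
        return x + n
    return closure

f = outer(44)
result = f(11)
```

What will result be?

Step 1: outer(44) creates a closure that captures n = 44.
Step 2: f(11) calls the closure with x = 11, returning 11 + 44 = 55.
Step 3: result = 55

The answer is 55.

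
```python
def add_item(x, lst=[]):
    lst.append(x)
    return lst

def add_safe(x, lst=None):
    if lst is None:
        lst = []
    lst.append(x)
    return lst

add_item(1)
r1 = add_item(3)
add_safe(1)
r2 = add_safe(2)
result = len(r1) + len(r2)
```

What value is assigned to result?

Step 1: add_item shares mutable default: after 2 calls, lst = [1, 3], len = 2.
Step 2: add_safe creates fresh list each time: r2 = [2], len = 1.
Step 3: result = 2 + 1 = 3

The answer is 3.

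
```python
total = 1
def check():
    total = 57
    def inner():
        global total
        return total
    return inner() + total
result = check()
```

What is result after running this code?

Step 1: Global total = 1. check() shadows with local total = 57.
Step 2: inner() uses global keyword, so inner() returns global total = 1.
Step 3: check() returns 1 + 57 = 58

The answer is 58.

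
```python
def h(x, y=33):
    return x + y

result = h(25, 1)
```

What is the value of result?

Step 1: h(25, 1) overrides default y with 1.
Step 2: Returns 25 + 1 = 26.
Step 3: result = 26

The answer is 26.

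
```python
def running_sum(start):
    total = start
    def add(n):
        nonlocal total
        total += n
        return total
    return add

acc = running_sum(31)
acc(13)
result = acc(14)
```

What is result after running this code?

Step 1: running_sum(31) creates closure with total = 31.
Step 2: First acc(13): total = 31 + 13 = 44.
Step 3: Second acc(14): total = 44 + 14 = 58. result = 58

The answer is 58.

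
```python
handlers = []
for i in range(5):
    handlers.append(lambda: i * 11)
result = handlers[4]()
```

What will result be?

Step 1: All lambdas reference the same variable i (late binding).
Step 2: After the loop, i = 4. Every lambda returns i * 11.
Step 3: handlers[4]() = 4 * 11 = 44

The answer is 44.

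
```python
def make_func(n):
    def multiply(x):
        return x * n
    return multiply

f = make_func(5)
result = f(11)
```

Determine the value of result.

Step 1: make_func(5) returns multiply closure with n = 5.
Step 2: f(11) computes 11 * 5 = 55.
Step 3: result = 55

The answer is 55.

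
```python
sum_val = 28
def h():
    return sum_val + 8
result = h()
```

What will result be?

Step 1: sum_val = 28 is defined globally.
Step 2: h() looks up sum_val from global scope = 28, then computes 28 + 8 = 36.
Step 3: result = 36

The answer is 36.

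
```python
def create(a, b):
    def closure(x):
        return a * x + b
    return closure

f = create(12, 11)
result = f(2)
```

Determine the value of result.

Step 1: create(12, 11) captures a = 12, b = 11.
Step 2: f(2) computes 12 * 2 + 11 = 35.
Step 3: result = 35

The answer is 35.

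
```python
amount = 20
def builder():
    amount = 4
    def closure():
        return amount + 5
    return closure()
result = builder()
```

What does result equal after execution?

Step 1: builder() shadows global amount with amount = 4.
Step 2: closure() finds amount = 4 in enclosing scope, computes 4 + 5 = 9.
Step 3: result = 9

The answer is 9.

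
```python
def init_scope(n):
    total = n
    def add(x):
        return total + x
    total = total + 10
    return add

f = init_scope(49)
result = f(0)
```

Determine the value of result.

Step 1: init_scope(49) sets total = 49, then total = 49 + 10 = 59.
Step 2: Closures capture by reference, so add sees total = 59.
Step 3: f(0) returns 59 + 0 = 59

The answer is 59.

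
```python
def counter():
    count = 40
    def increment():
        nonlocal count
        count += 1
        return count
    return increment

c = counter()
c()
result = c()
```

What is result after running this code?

Step 1: counter() creates closure with count = 40.
Step 2: Each c() call increments count via nonlocal. After 2 calls: 40 + 2 = 42.
Step 3: result = 42

The answer is 42.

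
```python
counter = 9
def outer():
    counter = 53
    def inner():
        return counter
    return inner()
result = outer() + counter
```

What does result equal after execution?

Step 1: Global counter = 9. outer() shadows with counter = 53.
Step 2: inner() returns enclosing counter = 53. outer() = 53.
Step 3: result = 53 + global counter (9) = 62

The answer is 62.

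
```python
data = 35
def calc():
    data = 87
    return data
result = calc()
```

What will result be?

Step 1: Global data = 35.
Step 2: calc() creates local data = 87, shadowing the global.
Step 3: Returns local data = 87. result = 87

The answer is 87.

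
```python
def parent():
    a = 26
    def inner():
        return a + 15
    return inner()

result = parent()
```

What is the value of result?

Step 1: parent() defines a = 26.
Step 2: inner() reads a = 26 from enclosing scope, returns 26 + 15 = 41.
Step 3: result = 41

The answer is 41.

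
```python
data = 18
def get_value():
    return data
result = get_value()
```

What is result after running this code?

Step 1: data = 18 is defined in the global scope.
Step 2: get_value() looks up data. No local data exists, so Python checks the global scope via LEGB rule and finds data = 18.
Step 3: result = 18

The answer is 18.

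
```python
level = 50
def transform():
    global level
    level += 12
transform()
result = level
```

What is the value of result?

Step 1: level = 50 globally.
Step 2: transform() modifies global level: level += 12 = 62.
Step 3: result = 62

The answer is 62.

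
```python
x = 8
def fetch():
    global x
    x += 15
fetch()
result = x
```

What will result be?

Step 1: x = 8 globally.
Step 2: fetch() modifies global x: x += 15 = 23.
Step 3: result = 23

The answer is 23.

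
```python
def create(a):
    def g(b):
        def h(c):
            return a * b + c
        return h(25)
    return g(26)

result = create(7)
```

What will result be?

Step 1: a = 7, b = 26, c = 25.
Step 2: h() computes a * b + c = 7 * 26 + 25 = 207.
Step 3: result = 207

The answer is 207.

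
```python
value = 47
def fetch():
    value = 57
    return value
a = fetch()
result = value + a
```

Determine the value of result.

Step 1: Global value = 47. fetch() returns local value = 57.
Step 2: a = 57. Global value still = 47.
Step 3: result = 47 + 57 = 104

The answer is 104.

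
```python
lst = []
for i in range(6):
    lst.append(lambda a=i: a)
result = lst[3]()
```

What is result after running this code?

Step 1: Default argument a=i captures i's value at each iteration.
Step 2: lst[3] captured a = 3 when i was 3.
Step 3: result = 3

The answer is 3.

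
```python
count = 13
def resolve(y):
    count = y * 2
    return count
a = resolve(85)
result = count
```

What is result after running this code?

Step 1: Global count = 13.
Step 2: resolve(85) creates local count = 85 * 2 = 170.
Step 3: Global count unchanged because no global keyword. result = 13

The answer is 13.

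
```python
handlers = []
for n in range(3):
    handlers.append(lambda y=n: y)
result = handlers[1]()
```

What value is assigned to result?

Step 1: Default argument y=n captures n's value at each iteration.
Step 2: handlers[1] captured y = 1 when n was 1.
Step 3: result = 1

The answer is 1.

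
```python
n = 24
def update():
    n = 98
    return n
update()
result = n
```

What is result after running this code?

Step 1: Global n = 24.
Step 2: update() creates local n = 98 (shadow, not modification).
Step 3: After update() returns, global n is unchanged. result = 24

The answer is 24.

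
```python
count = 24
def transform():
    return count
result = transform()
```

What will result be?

Step 1: count = 24 is defined in the global scope.
Step 2: transform() looks up count. No local count exists, so Python checks the global scope via LEGB rule and finds count = 24.
Step 3: result = 24

The answer is 24.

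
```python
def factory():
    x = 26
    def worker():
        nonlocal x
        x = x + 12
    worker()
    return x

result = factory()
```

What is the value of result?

Step 1: factory() sets x = 26.
Step 2: worker() uses nonlocal to modify x in factory's scope: x = 26 + 12 = 38.
Step 3: factory() returns the modified x = 38

The answer is 38.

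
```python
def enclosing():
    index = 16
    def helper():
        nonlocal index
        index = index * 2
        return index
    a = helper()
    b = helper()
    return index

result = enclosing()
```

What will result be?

Step 1: index starts at 16.
Step 2: First helper(): index = 16 * 2 = 32.
Step 3: Second helper(): index = 32 * 2 = 64.
Step 4: result = 64

The answer is 64.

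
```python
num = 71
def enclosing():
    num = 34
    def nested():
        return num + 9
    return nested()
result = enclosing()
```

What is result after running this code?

Step 1: enclosing() shadows global num with num = 34.
Step 2: nested() finds num = 34 in enclosing scope, computes 34 + 9 = 43.
Step 3: result = 43

The answer is 43.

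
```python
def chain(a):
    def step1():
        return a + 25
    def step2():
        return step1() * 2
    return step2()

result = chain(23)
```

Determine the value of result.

Step 1: chain(23) captures a = 23.
Step 2: step2() calls step1() which returns 23 + 25 = 48.
Step 3: step2() returns 48 * 2 = 96

The answer is 96.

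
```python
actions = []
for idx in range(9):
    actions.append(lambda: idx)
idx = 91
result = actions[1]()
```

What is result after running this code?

Step 1: Lambdas capture the variable idx by reference, not by value.
Step 2: After the loop, idx is reassigned to 91.
Step 3: actions[1]() looks up the current idx = 91. result = 91

The answer is 91.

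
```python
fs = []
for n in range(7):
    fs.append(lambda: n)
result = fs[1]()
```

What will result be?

Step 1: The loop creates 7 lambdas, all referencing the same variable n.
Step 2: After the loop, n = 6 (final value).
Step 3: fs[1]() looks up n at call time and finds 6. This is the late binding gotcha. result = 6

The answer is 6.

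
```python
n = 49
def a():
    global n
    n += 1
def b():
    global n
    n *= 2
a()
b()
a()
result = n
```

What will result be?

Step 1: n = 49.
Step 2: a(): n = 49 + 1 = 50.
Step 3: b(): n = 50 * 2 = 100.
Step 4: a(): n = 100 + 1 = 101

The answer is 101.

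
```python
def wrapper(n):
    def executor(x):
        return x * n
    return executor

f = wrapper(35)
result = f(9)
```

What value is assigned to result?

Step 1: wrapper(35) creates a closure capturing n = 35.
Step 2: f(9) computes 9 * 35 = 315.
Step 3: result = 315

The answer is 315.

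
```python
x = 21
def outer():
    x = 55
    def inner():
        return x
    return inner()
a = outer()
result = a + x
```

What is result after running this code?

Step 1: outer() has local x = 55. inner() reads from enclosing.
Step 2: outer() returns 55. Global x = 21 unchanged.
Step 3: result = 55 + 21 = 76

The answer is 76.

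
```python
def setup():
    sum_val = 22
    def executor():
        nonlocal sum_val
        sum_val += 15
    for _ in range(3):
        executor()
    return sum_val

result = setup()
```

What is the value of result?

Step 1: sum_val = 22.
Step 2: executor() is called 3 times in a loop, each adding 15 via nonlocal.
Step 3: sum_val = 22 + 15 * 3 = 67

The answer is 67.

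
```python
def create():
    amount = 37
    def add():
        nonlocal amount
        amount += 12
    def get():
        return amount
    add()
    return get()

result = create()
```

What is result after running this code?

Step 1: amount = 37. add() modifies it via nonlocal, get() reads it.
Step 2: add() makes amount = 37 + 12 = 49.
Step 3: get() returns 49. result = 49

The answer is 49.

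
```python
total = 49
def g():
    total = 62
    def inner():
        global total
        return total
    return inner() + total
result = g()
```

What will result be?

Step 1: Global total = 49. g() shadows with local total = 62.
Step 2: inner() uses global keyword, so inner() returns global total = 49.
Step 3: g() returns 49 + 62 = 111

The answer is 111.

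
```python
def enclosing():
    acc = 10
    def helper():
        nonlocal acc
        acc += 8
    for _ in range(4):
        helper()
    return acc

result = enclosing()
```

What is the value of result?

Step 1: acc = 10.
Step 2: helper() is called 4 times in a loop, each adding 8 via nonlocal.
Step 3: acc = 10 + 8 * 4 = 42

The answer is 42.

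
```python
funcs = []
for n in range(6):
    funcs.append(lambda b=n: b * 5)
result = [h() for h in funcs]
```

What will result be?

Step 1: Default arg b=n captures n at each iteration.
Step 2: funcs[k] has b defaulting to k, returns k * 5.
Step 3: result = [0, 5, 10, 15, 20, 25]

The answer is [0, 5, 10, 15, 20, 25].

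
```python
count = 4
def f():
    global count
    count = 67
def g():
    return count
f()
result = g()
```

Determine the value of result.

Step 1: count = 4.
Step 2: f() sets global count = 67.
Step 3: g() reads global count = 67. result = 67

The answer is 67.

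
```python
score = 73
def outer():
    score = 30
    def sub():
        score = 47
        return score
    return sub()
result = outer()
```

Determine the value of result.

Step 1: Three scopes define score: global (73), outer (30), sub (47).
Step 2: sub() has its own local score = 47, which shadows both enclosing and global.
Step 3: result = 47 (local wins in LEGB)

The answer is 47.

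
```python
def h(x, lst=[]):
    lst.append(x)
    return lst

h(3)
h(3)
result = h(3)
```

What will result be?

Step 1: Mutable default argument gotcha! The list [] is created once.
Step 2: Each call appends to the SAME list: [3], [3, 3], [3, 3, 3].
Step 3: result = [3, 3, 3]

The answer is [3, 3, 3].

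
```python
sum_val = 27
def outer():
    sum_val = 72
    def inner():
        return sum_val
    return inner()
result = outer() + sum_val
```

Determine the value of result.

Step 1: Global sum_val = 27. outer() shadows with sum_val = 72.
Step 2: inner() returns enclosing sum_val = 72. outer() = 72.
Step 3: result = 72 + global sum_val (27) = 99

The answer is 99.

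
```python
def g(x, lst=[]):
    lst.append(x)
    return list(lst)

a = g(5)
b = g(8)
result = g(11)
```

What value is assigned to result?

Step 1: Default list is shared. list() creates copies for return values.
Step 2: Internal list grows: [5] -> [5, 8] -> [5, 8, 11].
Step 3: result = [5, 8, 11]

The answer is [5, 8, 11].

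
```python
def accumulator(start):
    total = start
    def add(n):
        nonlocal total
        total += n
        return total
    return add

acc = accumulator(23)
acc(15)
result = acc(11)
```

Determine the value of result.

Step 1: accumulator(23) creates closure with total = 23.
Step 2: First acc(15): total = 23 + 15 = 38.
Step 3: Second acc(11): total = 38 + 11 = 49. result = 49

The answer is 49.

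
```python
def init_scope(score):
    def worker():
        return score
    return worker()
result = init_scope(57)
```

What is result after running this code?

Step 1: init_scope(57) binds parameter score = 57.
Step 2: worker() looks up score in enclosing scope and finds the parameter score = 57.
Step 3: result = 57

The answer is 57.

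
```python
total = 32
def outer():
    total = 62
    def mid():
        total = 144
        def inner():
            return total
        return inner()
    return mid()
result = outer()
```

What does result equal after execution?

Step 1: Three levels of shadowing: global 32, outer 62, mid 144.
Step 2: inner() finds total = 144 in enclosing mid() scope.
Step 3: result = 144

The answer is 144.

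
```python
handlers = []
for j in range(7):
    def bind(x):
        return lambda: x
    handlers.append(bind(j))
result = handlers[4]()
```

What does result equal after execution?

Step 1: bind(j) creates a new scope capturing x = j at call time.
Step 2: handlers[4] = bind(4), so its lambda captures x = 4.
Step 3: result = 4 (closure factory fixes late binding)

The answer is 4.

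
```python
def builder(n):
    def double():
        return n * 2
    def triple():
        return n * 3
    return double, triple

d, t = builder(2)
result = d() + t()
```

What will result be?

Step 1: Both closures capture the same n = 2.
Step 2: d() = 2 * 2 = 4, t() = 2 * 3 = 6.
Step 3: result = 4 + 6 = 10

The answer is 10.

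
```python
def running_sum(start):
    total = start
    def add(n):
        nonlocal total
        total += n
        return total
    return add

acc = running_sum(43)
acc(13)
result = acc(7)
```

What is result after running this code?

Step 1: running_sum(43) creates closure with total = 43.
Step 2: First acc(13): total = 43 + 13 = 56.
Step 3: Second acc(7): total = 56 + 7 = 63. result = 63

The answer is 63.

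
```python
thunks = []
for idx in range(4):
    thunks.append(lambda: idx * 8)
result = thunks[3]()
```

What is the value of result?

Step 1: All lambdas reference the same variable idx (late binding).
Step 2: After the loop, idx = 3. Every lambda returns idx * 8.
Step 3: thunks[3]() = 3 * 8 = 24

The answer is 24.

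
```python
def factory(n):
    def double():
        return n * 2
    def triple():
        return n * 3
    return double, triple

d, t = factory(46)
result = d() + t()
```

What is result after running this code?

Step 1: Both closures capture the same n = 46.
Step 2: d() = 46 * 2 = 92, t() = 46 * 3 = 138.
Step 3: result = 92 + 138 = 230

The answer is 230.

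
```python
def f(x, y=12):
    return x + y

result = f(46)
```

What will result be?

Step 1: f(46) uses default y = 12.
Step 2: Returns 46 + 12 = 58.
Step 3: result = 58

The answer is 58.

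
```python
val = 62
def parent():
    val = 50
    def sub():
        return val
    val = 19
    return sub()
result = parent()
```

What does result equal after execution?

Step 1: parent() sets val = 50, then later val = 19.
Step 2: sub() is called after val is reassigned to 19. Closures capture variables by reference, not by value.
Step 3: result = 19

The answer is 19.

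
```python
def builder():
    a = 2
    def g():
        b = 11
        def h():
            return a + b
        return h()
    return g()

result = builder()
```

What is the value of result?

Step 1: builder() defines a = 2. g() defines b = 11.
Step 2: h() accesses both from enclosing scopes: a = 2, b = 11.
Step 3: result = 2 + 11 = 13

The answer is 13.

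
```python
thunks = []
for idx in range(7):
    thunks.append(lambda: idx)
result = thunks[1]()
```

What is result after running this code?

Step 1: The loop creates 7 lambdas, all referencing the same variable idx.
Step 2: After the loop, idx = 6 (final value).
Step 3: thunks[1]() looks up idx at call time and finds 6. This is the late binding gotcha. result = 6

The answer is 6.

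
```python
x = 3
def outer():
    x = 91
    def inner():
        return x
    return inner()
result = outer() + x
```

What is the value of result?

Step 1: Global x = 3. outer() shadows with x = 91.
Step 2: inner() returns enclosing x = 91. outer() = 91.
Step 3: result = 91 + global x (3) = 94

The answer is 94.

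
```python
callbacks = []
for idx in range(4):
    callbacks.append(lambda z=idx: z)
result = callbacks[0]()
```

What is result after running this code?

Step 1: Default argument z=idx captures idx's value at each iteration.
Step 2: callbacks[0] captured z = 0 when idx was 0.
Step 3: result = 0

The answer is 0.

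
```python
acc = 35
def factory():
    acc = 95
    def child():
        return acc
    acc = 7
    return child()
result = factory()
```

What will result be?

Step 1: factory() sets acc = 95, then later acc = 7.
Step 2: child() is called after acc is reassigned to 7. Closures capture variables by reference, not by value.
Step 3: result = 7

The answer is 7.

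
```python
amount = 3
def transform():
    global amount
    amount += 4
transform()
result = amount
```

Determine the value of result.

Step 1: amount = 3 globally.
Step 2: transform() modifies global amount: amount += 4 = 7.
Step 3: result = 7

The answer is 7.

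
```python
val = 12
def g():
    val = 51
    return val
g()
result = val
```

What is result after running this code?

Step 1: Global val = 12.
Step 2: g() creates local val = 51 (shadow, not modification).
Step 3: After g() returns, global val is unchanged. result = 12

The answer is 12.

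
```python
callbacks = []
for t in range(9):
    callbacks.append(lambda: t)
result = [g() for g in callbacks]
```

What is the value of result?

Step 1: All 9 lambdas share the same variable t.
Step 2: After the loop, t = 8.
Step 3: Each call returns 8. result = [8, 8, 8, 8, 8, 8, 8, 8, 8]

The answer is [8, 8, 8, 8, 8, 8, 8, 8, 8].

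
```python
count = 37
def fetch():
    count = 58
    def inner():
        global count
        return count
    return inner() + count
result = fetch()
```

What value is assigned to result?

Step 1: Global count = 37. fetch() shadows with local count = 58.
Step 2: inner() uses global keyword, so inner() returns global count = 37.
Step 3: fetch() returns 37 + 58 = 95

The answer is 95.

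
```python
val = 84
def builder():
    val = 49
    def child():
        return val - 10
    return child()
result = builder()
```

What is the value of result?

Step 1: builder() shadows global val with val = 49.
Step 2: child() finds val = 49 in enclosing scope, computes 49 - 10 = 39.
Step 3: result = 39

The answer is 39.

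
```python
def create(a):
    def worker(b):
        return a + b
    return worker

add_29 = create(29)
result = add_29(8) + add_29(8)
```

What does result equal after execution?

Step 1: add_29 captures a = 29.
Step 2: add_29(8) = 29 + 8 = 37, called twice.
Step 3: result = 37 + 37 = 74

The answer is 74.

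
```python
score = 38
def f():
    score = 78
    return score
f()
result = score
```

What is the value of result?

Step 1: Global score = 38.
Step 2: f() creates local score = 78 (shadow, not modification).
Step 3: After f() returns, global score is unchanged. result = 38

The answer is 38.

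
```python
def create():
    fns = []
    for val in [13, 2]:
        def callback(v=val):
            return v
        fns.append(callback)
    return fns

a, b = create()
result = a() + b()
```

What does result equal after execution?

Step 1: Default argument v=val captures val at each iteration.
Step 2: a() returns 13 (captured at first iteration), b() returns 2 (captured at second).
Step 3: result = 13 + 2 = 15

The answer is 15.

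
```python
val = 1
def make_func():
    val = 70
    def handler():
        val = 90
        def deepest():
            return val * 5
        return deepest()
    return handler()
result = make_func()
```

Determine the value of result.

Step 1: deepest() looks up val through LEGB: not local, finds val = 90 in enclosing handler().
Step 2: Returns 90 * 5 = 450.
Step 3: result = 450

The answer is 450.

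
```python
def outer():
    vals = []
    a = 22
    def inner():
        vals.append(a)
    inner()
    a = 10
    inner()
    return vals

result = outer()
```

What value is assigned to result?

Step 1: a = 22. inner() appends current a to vals.
Step 2: First inner(): appends 22. Then a = 10.
Step 3: Second inner(): appends 10 (closure sees updated a). result = [22, 10]

The answer is [22, 10].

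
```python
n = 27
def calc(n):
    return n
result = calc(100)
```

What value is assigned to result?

Step 1: Global n = 27.
Step 2: calc(100) takes parameter n = 100, which shadows the global.
Step 3: result = 100

The answer is 100.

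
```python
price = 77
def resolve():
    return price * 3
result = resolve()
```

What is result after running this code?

Step 1: price = 77 is defined globally.
Step 2: resolve() looks up price from global scope = 77, then computes 77 * 3 = 231.
Step 3: result = 231

The answer is 231.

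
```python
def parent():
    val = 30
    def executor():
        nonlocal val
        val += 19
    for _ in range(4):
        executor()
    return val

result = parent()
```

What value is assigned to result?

Step 1: val = 30.
Step 2: executor() is called 4 times in a loop, each adding 19 via nonlocal.
Step 3: val = 30 + 19 * 4 = 106

The answer is 106.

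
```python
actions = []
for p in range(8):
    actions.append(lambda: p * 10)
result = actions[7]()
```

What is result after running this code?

Step 1: All lambdas reference the same variable p (late binding).
Step 2: After the loop, p = 7. Every lambda returns p * 10.
Step 3: actions[7]() = 7 * 10 = 70

The answer is 70.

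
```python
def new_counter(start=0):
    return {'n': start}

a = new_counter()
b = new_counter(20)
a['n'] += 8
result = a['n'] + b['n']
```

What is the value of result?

Step 1: new_counter() returns a new dict each call (immutable default 0).
Step 2: a = {'n': 0}, b = {'n': 20}.
Step 3: a['n'] += 8 = 8. result = 8 + 20 = 28

The answer is 28.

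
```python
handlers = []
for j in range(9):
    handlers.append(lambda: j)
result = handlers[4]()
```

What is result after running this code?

Step 1: The loop creates 9 lambdas, all referencing the same variable j.
Step 2: After the loop, j = 8 (final value).
Step 3: handlers[4]() looks up j at call time and finds 8. This is the late binding gotcha. result = 8

The answer is 8.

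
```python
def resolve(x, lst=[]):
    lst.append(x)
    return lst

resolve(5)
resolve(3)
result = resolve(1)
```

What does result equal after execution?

Step 1: Mutable default argument gotcha! The list [] is created once.
Step 2: Each call appends to the SAME list: [5], [5, 3], [5, 3, 1].
Step 3: result = [5, 3, 1]

The answer is [5, 3, 1].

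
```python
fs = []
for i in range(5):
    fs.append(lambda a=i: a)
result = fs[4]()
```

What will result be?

Step 1: Default argument a=i captures i's value at each iteration.
Step 2: fs[4] captured a = 4 when i was 4.
Step 3: result = 4

The answer is 4.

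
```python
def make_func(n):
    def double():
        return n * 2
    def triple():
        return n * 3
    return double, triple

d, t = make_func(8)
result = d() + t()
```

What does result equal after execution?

Step 1: Both closures capture the same n = 8.
Step 2: d() = 8 * 2 = 16, t() = 8 * 3 = 24.
Step 3: result = 16 + 24 = 40

The answer is 40.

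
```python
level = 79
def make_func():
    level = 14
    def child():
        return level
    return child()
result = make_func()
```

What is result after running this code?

Step 1: level = 79 globally, but make_func() defines level = 14 locally.
Step 2: child() looks up level. Not in local scope, so checks enclosing scope (make_func) and finds level = 14.
Step 3: result = 14

The answer is 14.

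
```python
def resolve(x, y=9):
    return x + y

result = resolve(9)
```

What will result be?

Step 1: resolve(9) uses default y = 9.
Step 2: Returns 9 + 9 = 18.
Step 3: result = 18

The answer is 18.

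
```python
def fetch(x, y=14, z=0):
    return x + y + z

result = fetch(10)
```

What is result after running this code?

Step 1: fetch(10) uses defaults y = 14, z = 0.
Step 2: Returns 10 + 14 + 0 = 24.
Step 3: result = 24

The answer is 24.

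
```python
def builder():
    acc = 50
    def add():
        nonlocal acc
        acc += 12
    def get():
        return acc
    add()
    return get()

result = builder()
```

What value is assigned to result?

Step 1: acc = 50. add() modifies it via nonlocal, get() reads it.
Step 2: add() makes acc = 50 + 12 = 62.
Step 3: get() returns 62. result = 62

The answer is 62.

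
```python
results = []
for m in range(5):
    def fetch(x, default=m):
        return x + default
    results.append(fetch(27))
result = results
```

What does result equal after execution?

Step 1: Default argument default=m is evaluated at function definition time.
Step 2: Each iteration creates fetch with default = current m value.
Step 3: fetch(27) returns 27 + default. results = [27, 28, 29, 30, 31]

The answer is [27, 28, 29, 30, 31].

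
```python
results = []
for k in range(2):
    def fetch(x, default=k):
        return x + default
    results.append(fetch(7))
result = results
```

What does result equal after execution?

Step 1: Default argument default=k is evaluated at function definition time.
Step 2: Each iteration creates fetch with default = current k value.
Step 3: fetch(7) returns 7 + default. results = [7, 8]

The answer is [7, 8].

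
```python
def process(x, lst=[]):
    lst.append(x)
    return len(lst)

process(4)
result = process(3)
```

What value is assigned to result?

Step 1: Mutable default list persists between calls.
Step 2: First call: lst = [4], len = 1. Second call: lst = [4, 3], len = 2.
Step 3: result = 2

The answer is 2.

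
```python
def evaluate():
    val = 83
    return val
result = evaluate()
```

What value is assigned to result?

Step 1: evaluate() defines val = 83 in its local scope.
Step 2: return val finds the local variable val = 83.
Step 3: result = 83

The answer is 83.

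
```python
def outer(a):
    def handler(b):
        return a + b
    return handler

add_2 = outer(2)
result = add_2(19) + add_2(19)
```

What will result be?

Step 1: add_2 captures a = 2.
Step 2: add_2(19) = 2 + 19 = 21, called twice.
Step 3: result = 21 + 21 = 42

The answer is 42.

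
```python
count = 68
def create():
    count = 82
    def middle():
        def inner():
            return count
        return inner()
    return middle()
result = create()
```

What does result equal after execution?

Step 1: create() defines count = 82. middle() and inner() have no local count.
Step 2: inner() checks local (none), enclosing middle() (none), enclosing create() and finds count = 82.
Step 3: result = 82

The answer is 82.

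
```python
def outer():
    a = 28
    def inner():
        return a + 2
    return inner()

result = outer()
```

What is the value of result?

Step 1: outer() defines a = 28.
Step 2: inner() reads a = 28 from enclosing scope, returns 28 + 2 = 30.
Step 3: result = 30

The answer is 30.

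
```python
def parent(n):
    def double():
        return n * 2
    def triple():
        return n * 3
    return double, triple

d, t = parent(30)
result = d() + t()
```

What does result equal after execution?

Step 1: Both closures capture the same n = 30.
Step 2: d() = 30 * 2 = 60, t() = 30 * 3 = 90.
Step 3: result = 60 + 90 = 150

The answer is 150.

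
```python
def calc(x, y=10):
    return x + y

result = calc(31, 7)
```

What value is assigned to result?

Step 1: calc(31, 7) overrides default y with 7.
Step 2: Returns 31 + 7 = 38.
Step 3: result = 38

The answer is 38.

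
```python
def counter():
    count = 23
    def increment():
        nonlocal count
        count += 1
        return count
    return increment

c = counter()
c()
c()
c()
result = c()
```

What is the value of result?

Step 1: counter() creates closure with count = 23.
Step 2: Each c() call increments count via nonlocal. After 4 calls: 23 + 4 = 27.
Step 3: result = 27

The answer is 27.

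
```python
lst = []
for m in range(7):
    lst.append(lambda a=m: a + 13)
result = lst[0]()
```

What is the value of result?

Step 1: Default argument a=m captures m's value at definition time.
Step 2: lst[0] was defined when m = 0, so a defaults to 0.
Step 3: result = 0 + 13 = 13 (default arg fixes the late binding issue)

The answer is 13.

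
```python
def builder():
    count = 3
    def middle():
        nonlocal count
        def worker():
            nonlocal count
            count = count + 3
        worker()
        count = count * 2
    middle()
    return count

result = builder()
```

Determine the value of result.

Step 1: count = 3.
Step 2: worker() adds 3: count = 3 + 3 = 6.
Step 3: middle() doubles: count = 6 * 2 = 12.
Step 4: result = 12

The answer is 12.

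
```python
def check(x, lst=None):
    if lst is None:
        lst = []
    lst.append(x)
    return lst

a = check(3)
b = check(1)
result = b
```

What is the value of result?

Step 1: None default with guard creates a NEW list each call.
Step 2: a = [3] (fresh list). b = [1] (another fresh list).
Step 3: result = [1] (this is the fix for mutable default)

The answer is [1].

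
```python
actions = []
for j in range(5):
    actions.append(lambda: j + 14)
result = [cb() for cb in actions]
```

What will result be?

Step 1: All lambdas capture j by reference. After the loop, j = 4.
Step 2: Each call returns 4 + 14 = 18.
Step 3: result = [18, 18, 18, 18, 18]

The answer is [18, 18, 18, 18, 18].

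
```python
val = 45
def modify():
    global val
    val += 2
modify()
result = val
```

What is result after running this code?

Step 1: val = 45 globally.
Step 2: modify() modifies global val: val += 2 = 47.
Step 3: result = 47

The answer is 47.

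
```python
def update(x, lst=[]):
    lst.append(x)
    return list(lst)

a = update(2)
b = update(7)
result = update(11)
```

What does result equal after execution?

Step 1: Default list is shared. list() creates copies for return values.
Step 2: Internal list grows: [2] -> [2, 7] -> [2, 7, 11].
Step 3: result = [2, 7, 11]

The answer is [2, 7, 11].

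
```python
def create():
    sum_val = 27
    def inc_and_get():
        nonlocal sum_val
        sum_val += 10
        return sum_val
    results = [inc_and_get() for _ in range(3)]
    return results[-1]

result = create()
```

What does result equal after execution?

Step 1: sum_val = 27.
Step 2: Three calls to inc_and_get(), each adding 10.
Step 3: Last value = 27 + 10 * 3 = 57

The answer is 57.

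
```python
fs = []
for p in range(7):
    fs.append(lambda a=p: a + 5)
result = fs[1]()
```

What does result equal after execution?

Step 1: Default argument a=p captures p's value at definition time.
Step 2: fs[1] was defined when p = 1, so a defaults to 1.
Step 3: result = 1 + 5 = 6 (default arg fixes the late binding issue)

The answer is 6.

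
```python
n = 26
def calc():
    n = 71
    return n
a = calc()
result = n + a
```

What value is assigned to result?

Step 1: Global n = 26. calc() returns local n = 71.
Step 2: a = 71. Global n still = 26.
Step 3: result = 26 + 71 = 97

The answer is 97.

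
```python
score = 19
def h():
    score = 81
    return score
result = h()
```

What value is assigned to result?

Step 1: Global score = 19.
Step 2: h() creates local score = 81, shadowing the global.
Step 3: Returns local score = 81. result = 81

The answer is 81.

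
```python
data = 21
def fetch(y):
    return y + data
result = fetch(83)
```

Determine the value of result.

Step 1: data = 21 is defined globally.
Step 2: fetch(83) uses parameter y = 83 and looks up data from global scope = 21.
Step 3: result = 83 + 21 = 104

The answer is 104.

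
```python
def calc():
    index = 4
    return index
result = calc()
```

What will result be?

Step 1: calc() defines index = 4 in its local scope.
Step 2: return index finds the local variable index = 4.
Step 3: result = 4

The answer is 4.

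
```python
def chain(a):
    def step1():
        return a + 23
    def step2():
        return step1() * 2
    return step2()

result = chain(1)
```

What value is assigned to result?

Step 1: chain(1) captures a = 1.
Step 2: step2() calls step1() which returns 1 + 23 = 24.
Step 3: step2() returns 24 * 2 = 48

The answer is 48.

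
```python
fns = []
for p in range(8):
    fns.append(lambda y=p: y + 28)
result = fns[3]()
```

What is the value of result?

Step 1: Default argument y=p captures p's value at definition time.
Step 2: fns[3] was defined when p = 3, so y defaults to 3.
Step 3: result = 3 + 28 = 31 (default arg fixes the late binding issue)

The answer is 31.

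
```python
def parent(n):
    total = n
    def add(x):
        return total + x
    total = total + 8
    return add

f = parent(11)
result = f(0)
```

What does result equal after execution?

Step 1: parent(11) sets total = 11, then total = 11 + 8 = 19.
Step 2: Closures capture by reference, so add sees total = 19.
Step 3: f(0) returns 19 + 0 = 19

The answer is 19.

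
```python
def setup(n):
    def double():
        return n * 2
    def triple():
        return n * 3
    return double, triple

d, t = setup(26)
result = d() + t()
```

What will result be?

Step 1: Both closures capture the same n = 26.
Step 2: d() = 26 * 2 = 52, t() = 26 * 3 = 78.
Step 3: result = 52 + 78 = 130

The answer is 130.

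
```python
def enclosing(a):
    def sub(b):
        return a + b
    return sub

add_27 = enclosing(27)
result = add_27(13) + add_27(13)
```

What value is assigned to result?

Step 1: add_27 captures a = 27.
Step 2: add_27(13) = 27 + 13 = 40, called twice.
Step 3: result = 40 + 40 = 80

The answer is 80.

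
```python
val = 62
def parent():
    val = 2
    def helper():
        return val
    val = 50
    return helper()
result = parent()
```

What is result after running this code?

Step 1: parent() sets val = 2, then later val = 50.
Step 2: helper() is called after val is reassigned to 50. Closures capture variables by reference, not by value.
Step 3: result = 50

The answer is 50.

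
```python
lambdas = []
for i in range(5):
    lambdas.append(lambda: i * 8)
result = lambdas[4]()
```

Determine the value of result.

Step 1: All lambdas reference the same variable i (late binding).
Step 2: After the loop, i = 4. Every lambda returns i * 8.
Step 3: lambdas[4]() = 4 * 8 = 32

The answer is 32.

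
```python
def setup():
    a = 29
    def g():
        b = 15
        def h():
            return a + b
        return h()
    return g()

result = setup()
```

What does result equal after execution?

Step 1: setup() defines a = 29. g() defines b = 15.
Step 2: h() accesses both from enclosing scopes: a = 29, b = 15.
Step 3: result = 29 + 15 = 44

The answer is 44.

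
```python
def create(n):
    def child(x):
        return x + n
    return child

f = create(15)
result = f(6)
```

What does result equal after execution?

Step 1: create(15) creates a closure that captures n = 15.
Step 2: f(6) calls the closure with x = 6, returning 6 + 15 = 21.
Step 3: result = 21

The answer is 21.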